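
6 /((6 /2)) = 2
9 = 9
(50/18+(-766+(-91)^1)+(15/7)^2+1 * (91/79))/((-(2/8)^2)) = 472962272/34839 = 13575.66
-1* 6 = -6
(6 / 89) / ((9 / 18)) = 12 / 89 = 0.13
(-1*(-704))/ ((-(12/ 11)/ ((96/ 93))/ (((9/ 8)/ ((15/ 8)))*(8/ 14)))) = -247808/ 1085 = -228.39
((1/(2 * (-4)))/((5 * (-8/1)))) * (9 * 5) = 9/64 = 0.14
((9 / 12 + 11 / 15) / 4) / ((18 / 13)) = 1157 / 4320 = 0.27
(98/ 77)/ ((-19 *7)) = -2/ 209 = -0.01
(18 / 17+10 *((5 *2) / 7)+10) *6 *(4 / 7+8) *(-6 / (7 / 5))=-32572800 / 5831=-5586.14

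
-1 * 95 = -95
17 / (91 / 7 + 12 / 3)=1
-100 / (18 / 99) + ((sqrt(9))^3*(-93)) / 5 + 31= -5106 / 5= -1021.20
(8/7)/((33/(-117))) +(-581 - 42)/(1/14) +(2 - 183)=-685843/77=-8907.05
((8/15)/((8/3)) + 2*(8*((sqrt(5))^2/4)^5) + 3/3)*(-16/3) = -16009/60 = -266.82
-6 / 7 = -0.86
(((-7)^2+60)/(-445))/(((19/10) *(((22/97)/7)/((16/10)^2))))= -4736704/465025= -10.19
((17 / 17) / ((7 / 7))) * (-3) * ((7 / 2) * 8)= -84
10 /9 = 1.11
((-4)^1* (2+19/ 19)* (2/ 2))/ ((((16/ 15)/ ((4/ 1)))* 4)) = -45/ 4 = -11.25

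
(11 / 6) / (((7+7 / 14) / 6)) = 22 / 15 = 1.47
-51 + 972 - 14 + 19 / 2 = 1833 / 2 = 916.50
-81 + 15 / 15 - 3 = -83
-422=-422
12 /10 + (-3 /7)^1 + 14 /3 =571 /105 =5.44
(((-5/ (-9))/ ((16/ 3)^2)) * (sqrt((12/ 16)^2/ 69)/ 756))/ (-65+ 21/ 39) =-65 * sqrt(69)/ 14920851456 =-0.00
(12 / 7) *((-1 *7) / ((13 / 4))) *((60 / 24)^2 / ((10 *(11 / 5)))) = -150 / 143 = -1.05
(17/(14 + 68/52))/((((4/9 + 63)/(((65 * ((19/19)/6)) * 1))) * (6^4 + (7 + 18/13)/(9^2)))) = 45379035/310161036626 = 0.00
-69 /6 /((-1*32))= 23 /64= 0.36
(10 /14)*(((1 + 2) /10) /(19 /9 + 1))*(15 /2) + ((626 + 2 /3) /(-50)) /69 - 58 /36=-345179 /270480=-1.28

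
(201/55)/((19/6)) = 1206/1045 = 1.15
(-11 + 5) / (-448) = 3 / 224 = 0.01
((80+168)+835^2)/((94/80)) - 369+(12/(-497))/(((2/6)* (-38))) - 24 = 263275080753/443821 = 593201.04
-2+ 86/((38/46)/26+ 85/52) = 98870/1993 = 49.61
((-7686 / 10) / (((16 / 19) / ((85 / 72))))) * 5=-689605 / 128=-5387.54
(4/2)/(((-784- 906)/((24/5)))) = -24/4225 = -0.01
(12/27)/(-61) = -4/549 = -0.01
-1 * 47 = -47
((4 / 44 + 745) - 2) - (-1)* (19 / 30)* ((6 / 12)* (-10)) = 48835 / 66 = 739.92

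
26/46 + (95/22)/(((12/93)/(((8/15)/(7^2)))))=34568/37191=0.93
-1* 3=-3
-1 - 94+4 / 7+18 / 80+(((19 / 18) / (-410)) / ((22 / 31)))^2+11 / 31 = -536841610756823 / 5720287003200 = -93.85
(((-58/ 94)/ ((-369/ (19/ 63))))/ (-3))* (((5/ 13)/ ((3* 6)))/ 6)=-2755/ 4602069108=-0.00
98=98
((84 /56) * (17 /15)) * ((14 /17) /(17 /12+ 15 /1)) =84 /985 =0.09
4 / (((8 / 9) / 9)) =81 / 2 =40.50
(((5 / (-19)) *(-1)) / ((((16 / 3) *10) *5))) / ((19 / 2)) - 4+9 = 144403 / 28880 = 5.00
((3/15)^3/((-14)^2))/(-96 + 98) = 1/49000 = 0.00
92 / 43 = 2.14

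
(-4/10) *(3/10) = -3/25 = -0.12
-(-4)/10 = 2/5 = 0.40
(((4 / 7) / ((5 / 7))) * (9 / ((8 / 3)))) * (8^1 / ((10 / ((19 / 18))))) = 57 / 25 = 2.28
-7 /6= -1.17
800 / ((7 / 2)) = 1600 / 7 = 228.57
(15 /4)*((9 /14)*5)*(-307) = -207225 /56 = -3700.45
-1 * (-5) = 5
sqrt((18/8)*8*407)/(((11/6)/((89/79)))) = 52.60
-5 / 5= -1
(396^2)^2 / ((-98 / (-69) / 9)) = 7635585564288 / 49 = 155828276822.20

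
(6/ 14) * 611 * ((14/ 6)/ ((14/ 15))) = 9165/ 14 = 654.64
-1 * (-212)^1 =212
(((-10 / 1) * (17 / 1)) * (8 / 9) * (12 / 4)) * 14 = -19040 / 3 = -6346.67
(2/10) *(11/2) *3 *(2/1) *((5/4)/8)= 33/32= 1.03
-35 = -35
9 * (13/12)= 39/4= 9.75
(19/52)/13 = 19/676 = 0.03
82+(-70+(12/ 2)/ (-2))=9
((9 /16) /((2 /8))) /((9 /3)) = 3 /4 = 0.75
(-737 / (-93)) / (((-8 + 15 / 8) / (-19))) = 112024 / 4557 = 24.58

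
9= 9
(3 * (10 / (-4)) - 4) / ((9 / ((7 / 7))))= -23 / 18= -1.28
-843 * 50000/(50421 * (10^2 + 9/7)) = -14050000/1702309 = -8.25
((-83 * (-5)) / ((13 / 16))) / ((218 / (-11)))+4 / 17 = -615172 / 24089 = -25.54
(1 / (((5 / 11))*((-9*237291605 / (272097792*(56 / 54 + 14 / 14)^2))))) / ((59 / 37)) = -0.73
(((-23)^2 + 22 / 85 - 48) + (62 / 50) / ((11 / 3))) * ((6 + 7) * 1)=29269058 / 4675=6260.76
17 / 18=0.94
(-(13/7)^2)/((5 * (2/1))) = -169/490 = -0.34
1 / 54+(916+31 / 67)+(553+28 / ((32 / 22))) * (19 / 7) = 2469.73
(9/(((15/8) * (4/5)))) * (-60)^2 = 21600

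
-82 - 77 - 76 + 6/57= -4463/19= -234.89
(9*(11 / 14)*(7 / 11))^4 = 6561 / 16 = 410.06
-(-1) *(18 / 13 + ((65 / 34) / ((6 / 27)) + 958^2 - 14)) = 811299829 / 884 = 917759.99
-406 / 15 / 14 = -29 / 15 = -1.93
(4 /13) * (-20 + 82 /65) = -4872 /845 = -5.77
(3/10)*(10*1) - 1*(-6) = 9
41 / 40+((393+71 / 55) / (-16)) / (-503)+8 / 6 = 199796 / 82995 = 2.41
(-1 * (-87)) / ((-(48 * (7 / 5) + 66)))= -145 / 222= -0.65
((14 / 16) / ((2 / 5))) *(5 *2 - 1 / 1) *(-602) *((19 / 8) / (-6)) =600495 / 128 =4691.37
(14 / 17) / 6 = 7 / 51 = 0.14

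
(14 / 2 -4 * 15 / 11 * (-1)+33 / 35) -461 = -172327 / 385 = -447.60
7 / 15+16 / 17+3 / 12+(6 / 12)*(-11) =-3919 / 1020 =-3.84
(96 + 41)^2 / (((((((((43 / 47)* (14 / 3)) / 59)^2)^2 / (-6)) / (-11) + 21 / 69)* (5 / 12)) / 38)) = 5624257.24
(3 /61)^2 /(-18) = -1 /7442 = -0.00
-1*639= -639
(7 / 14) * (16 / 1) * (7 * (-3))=-168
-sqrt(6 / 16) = -sqrt(6) / 4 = -0.61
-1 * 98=-98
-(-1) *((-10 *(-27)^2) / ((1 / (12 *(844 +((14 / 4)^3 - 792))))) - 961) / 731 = -8300626 / 731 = -11355.17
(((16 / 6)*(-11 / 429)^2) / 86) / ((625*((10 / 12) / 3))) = 8 / 68128125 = 0.00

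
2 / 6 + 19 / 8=2.71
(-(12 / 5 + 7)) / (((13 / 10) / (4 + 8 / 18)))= -3760 / 117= -32.14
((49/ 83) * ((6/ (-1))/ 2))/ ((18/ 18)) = -147/ 83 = -1.77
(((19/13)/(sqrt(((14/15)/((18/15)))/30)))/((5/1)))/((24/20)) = 19 * sqrt(210)/182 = 1.51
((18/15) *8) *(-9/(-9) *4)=192/5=38.40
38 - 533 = -495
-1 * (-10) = 10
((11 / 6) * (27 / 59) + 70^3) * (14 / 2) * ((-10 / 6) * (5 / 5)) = -1416593465 / 354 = -4001676.45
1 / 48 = 0.02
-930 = -930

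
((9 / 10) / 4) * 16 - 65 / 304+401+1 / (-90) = 5531851 / 13680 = 404.38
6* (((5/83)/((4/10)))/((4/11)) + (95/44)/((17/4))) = 343515/62084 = 5.53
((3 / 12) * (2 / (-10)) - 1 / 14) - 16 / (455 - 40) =-0.16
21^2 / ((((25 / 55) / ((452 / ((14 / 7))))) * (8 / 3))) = 1644489 / 20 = 82224.45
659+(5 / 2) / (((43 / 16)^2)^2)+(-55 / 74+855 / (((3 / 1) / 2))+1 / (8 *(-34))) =42261923260099 / 34406813264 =1228.30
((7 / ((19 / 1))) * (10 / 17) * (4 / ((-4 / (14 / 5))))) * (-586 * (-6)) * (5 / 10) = -344568 / 323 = -1066.77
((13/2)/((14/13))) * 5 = 845/28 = 30.18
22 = 22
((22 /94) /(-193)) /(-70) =11 /634970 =0.00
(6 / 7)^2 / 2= 0.37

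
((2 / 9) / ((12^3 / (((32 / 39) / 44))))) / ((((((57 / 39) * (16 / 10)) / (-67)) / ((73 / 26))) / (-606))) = 2469955 / 21127392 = 0.12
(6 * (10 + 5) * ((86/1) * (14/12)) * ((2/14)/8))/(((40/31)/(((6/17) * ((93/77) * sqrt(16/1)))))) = 1115721/5236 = 213.09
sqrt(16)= 4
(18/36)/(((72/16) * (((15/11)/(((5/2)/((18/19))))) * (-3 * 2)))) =-209/5832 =-0.04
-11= -11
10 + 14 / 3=44 / 3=14.67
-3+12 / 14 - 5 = -50 / 7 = -7.14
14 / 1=14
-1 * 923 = -923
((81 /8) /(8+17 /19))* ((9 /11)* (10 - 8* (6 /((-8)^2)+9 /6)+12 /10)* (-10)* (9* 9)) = 34779861 /29744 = 1169.31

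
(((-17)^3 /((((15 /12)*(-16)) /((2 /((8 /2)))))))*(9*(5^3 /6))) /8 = 2878.71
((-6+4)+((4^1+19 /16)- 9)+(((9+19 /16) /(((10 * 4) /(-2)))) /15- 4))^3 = -105575672020447 /110592000000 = -954.64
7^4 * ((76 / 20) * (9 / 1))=410571 / 5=82114.20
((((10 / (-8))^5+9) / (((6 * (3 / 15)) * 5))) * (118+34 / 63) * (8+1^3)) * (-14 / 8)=-11371897 / 6144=-1850.89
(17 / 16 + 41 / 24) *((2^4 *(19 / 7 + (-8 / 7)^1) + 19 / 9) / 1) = 32623 / 432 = 75.52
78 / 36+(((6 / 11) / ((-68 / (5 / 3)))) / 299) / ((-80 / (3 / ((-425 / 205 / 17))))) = 58149151 / 26838240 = 2.17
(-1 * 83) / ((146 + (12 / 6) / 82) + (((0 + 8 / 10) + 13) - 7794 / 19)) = 323285 / 975254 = 0.33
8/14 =4/7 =0.57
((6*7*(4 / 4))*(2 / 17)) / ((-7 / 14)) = -168 / 17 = -9.88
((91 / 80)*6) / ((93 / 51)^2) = 78897 / 38440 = 2.05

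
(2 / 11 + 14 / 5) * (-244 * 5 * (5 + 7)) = -43653.82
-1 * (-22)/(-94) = -0.23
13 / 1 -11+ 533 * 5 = 2667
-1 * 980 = -980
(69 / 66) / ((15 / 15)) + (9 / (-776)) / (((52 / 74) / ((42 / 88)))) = 921103 / 887744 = 1.04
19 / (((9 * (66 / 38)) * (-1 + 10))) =361 / 2673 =0.14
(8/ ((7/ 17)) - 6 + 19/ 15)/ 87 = 1543/ 9135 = 0.17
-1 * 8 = -8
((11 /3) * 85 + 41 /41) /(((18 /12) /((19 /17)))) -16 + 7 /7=33349 /153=217.97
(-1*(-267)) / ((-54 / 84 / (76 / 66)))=-478.26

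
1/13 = 0.08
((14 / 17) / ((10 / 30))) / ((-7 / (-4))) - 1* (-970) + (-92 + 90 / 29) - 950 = -33270 / 493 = -67.48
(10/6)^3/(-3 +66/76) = -2.17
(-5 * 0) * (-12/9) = 0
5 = 5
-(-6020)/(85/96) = 6799.06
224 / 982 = 112 / 491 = 0.23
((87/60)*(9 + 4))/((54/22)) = 4147/540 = 7.68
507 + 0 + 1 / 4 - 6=2005 / 4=501.25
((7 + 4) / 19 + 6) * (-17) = -111.84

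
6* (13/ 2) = 39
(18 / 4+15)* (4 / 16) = 39 / 8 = 4.88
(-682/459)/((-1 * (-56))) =-341/12852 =-0.03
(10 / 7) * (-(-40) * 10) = 4000 / 7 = 571.43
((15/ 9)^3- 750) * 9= -20125/ 3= -6708.33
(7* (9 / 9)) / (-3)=-7 / 3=-2.33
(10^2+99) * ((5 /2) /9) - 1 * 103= -859 /18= -47.72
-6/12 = -1/2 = -0.50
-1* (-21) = 21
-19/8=-2.38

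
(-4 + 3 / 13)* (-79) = 3871 / 13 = 297.77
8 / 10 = 4 / 5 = 0.80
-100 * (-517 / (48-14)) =25850 / 17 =1520.59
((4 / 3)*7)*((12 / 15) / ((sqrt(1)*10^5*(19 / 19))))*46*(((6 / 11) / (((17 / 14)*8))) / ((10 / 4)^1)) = 1127 / 14609375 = 0.00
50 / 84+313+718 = 43327 / 42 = 1031.60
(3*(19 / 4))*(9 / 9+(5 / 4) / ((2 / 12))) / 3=323 / 8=40.38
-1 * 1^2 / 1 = -1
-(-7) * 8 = 56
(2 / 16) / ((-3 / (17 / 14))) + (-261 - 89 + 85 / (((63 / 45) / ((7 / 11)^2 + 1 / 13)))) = -169548341 / 528528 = -320.79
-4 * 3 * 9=-108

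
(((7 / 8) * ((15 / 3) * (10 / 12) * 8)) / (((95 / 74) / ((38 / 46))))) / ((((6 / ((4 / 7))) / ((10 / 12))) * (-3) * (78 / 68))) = -31450 / 72657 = -0.43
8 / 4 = 2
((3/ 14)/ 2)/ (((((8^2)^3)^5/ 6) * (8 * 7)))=9/ 970544990799738135520913391616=0.00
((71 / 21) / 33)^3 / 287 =357911 / 95517203859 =0.00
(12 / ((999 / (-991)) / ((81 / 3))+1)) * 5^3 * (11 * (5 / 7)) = 13626250 / 1113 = 12242.81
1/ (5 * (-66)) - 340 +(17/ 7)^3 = -36863653/ 113190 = -325.68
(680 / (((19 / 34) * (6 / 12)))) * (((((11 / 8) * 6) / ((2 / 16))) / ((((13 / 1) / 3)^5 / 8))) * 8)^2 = 48716736964853760 / 2619311345131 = 18599.06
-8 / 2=-4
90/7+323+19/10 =23643/70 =337.76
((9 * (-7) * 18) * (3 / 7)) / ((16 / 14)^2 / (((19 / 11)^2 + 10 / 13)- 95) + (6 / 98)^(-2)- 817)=427258881 / 483731372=0.88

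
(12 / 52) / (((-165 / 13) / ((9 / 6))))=-0.03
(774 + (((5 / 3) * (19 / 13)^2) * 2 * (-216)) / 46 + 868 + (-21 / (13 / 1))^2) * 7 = 11278.22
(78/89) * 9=702/89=7.89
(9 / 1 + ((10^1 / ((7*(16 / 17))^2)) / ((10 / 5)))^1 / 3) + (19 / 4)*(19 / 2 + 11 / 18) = 6442543 / 112896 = 57.07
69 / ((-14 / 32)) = -1104 / 7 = -157.71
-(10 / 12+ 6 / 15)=-37 / 30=-1.23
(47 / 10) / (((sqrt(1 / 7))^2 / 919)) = 302351 / 10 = 30235.10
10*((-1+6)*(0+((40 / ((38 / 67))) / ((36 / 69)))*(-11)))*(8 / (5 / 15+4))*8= -271216000 / 247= -1098040.49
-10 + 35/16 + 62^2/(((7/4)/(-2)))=-492907/112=-4400.96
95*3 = 285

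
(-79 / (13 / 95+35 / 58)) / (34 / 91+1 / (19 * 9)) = -1354709538 / 4817299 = -281.22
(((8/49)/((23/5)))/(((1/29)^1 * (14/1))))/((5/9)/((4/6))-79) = -3480/3699941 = -0.00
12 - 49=-37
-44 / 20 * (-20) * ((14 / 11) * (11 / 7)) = 88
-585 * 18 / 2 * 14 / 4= -36855 / 2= -18427.50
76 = 76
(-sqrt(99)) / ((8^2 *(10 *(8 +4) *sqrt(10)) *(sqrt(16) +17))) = -sqrt(110) / 537600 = -0.00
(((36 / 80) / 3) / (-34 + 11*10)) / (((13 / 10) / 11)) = 33 / 1976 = 0.02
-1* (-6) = 6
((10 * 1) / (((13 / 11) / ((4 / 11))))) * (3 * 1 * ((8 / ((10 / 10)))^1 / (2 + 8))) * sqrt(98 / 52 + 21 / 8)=24 * sqrt(12194) / 169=15.68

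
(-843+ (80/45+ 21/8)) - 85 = -923.60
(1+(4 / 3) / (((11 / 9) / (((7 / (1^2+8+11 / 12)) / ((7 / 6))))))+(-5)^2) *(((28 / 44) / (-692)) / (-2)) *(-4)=-17449 / 355861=-0.05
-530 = -530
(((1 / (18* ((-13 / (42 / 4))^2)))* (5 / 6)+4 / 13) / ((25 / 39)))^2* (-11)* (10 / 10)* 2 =-6.11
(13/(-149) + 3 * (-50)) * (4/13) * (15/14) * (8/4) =-1341780/13559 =-98.96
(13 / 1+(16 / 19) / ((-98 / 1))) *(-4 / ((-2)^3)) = 12095 / 1862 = 6.50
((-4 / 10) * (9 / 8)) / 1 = -9 / 20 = -0.45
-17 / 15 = -1.13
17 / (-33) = -17 / 33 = -0.52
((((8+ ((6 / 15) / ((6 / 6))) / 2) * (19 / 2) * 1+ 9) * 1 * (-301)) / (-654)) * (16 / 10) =523138 / 8175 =63.99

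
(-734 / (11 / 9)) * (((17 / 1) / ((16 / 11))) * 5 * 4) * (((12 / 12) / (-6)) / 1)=23396.25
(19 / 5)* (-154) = -2926 / 5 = -585.20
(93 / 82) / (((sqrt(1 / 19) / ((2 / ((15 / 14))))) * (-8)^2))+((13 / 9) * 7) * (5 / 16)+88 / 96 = 217 * sqrt(19) / 6560+587 / 144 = 4.22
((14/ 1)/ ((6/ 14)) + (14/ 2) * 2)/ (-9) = -140/ 27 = -5.19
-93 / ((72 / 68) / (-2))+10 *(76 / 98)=26963 / 147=183.42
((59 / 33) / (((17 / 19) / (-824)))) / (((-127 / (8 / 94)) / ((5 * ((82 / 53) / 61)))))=1514874560 / 10826052897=0.14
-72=-72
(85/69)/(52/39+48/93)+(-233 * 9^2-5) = -74678733/3956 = -18877.33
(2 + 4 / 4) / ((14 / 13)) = 39 / 14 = 2.79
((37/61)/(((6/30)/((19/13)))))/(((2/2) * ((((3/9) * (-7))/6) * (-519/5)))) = 105450/960323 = 0.11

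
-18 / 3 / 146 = -3 / 73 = -0.04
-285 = -285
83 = 83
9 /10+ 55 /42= 2.21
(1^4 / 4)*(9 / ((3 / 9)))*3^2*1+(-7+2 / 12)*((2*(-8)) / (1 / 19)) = 25657 / 12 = 2138.08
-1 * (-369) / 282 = 123 / 94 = 1.31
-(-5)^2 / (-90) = 5 / 18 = 0.28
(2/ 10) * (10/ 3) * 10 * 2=40/ 3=13.33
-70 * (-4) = 280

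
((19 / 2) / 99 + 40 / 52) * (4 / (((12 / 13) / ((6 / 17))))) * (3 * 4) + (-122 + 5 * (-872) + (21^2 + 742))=-108343 / 33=-3283.12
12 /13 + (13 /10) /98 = 11929 /12740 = 0.94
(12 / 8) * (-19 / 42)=-19 / 28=-0.68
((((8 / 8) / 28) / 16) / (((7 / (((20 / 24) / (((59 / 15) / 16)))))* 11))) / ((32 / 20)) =125 / 2035264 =0.00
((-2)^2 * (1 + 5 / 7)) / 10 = 24 / 35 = 0.69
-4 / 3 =-1.33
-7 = -7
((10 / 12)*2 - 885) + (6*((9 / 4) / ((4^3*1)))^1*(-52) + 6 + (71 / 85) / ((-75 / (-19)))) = -181170457 / 204000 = -888.09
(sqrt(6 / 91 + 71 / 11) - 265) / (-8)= 32.81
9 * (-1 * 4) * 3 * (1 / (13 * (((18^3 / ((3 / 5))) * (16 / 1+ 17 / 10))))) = -1 / 20709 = -0.00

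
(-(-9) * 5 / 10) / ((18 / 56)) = 14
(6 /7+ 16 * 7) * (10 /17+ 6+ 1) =101910 /119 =856.39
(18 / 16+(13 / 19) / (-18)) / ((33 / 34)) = 25279 / 22572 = 1.12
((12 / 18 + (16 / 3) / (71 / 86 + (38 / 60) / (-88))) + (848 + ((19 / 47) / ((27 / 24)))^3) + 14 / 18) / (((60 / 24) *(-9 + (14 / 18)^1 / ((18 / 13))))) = -24076232444446036 / 593340974416035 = -40.58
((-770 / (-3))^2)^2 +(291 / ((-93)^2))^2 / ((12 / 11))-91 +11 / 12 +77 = 649291429589972489 / 149610402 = 4339881591.86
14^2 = 196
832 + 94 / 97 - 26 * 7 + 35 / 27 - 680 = -27.73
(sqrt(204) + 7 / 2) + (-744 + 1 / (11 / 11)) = -1479 / 2 + 2 * sqrt(51) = -725.22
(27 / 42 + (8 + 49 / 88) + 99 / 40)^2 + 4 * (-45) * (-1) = 316.30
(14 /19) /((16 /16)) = 14 /19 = 0.74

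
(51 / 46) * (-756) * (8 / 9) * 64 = -47682.78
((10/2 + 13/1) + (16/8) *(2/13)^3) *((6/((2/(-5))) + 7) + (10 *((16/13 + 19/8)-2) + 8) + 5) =21660195/57122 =379.19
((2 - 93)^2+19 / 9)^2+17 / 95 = 68609929.86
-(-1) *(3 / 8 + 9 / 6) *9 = 135 / 8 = 16.88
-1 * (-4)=4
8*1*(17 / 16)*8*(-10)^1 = -680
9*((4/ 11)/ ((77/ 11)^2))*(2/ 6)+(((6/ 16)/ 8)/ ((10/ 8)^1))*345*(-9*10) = -5020689/ 4312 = -1164.35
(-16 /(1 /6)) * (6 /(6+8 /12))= -432 /5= -86.40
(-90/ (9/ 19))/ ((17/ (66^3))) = -54624240/ 17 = -3213190.59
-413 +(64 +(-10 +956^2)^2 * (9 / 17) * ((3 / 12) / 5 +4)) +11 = 152226268647271 / 85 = 1790897278203.19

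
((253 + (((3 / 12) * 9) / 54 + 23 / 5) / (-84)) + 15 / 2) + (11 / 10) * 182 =4643299 / 10080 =460.64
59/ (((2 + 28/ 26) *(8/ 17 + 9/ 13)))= 169507/ 10280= 16.49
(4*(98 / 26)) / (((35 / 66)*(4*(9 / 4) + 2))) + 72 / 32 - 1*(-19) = 6197 / 260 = 23.83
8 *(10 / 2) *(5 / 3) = 200 / 3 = 66.67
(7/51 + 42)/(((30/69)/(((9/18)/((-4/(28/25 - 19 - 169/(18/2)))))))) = 50959237/114750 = 444.09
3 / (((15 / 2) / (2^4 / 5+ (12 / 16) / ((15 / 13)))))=77 / 50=1.54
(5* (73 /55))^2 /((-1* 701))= -5329 /84821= -0.06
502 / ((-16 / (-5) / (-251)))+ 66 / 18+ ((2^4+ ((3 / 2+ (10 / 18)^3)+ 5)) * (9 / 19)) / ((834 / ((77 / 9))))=-1819252468433 / 46206936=-39371.85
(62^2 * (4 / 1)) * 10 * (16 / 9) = 2460160 / 9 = 273351.11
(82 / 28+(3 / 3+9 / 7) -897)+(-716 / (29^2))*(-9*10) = -815.16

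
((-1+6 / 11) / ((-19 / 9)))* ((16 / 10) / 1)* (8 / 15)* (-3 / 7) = -576 / 7315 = -0.08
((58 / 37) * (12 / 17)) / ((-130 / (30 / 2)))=-1044 / 8177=-0.13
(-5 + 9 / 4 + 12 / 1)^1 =37 / 4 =9.25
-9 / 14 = -0.64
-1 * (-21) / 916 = 21 / 916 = 0.02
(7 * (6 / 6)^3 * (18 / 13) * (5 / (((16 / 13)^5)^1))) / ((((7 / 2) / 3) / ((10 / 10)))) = 3855735 / 262144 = 14.71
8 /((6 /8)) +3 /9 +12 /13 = 11.92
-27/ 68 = -0.40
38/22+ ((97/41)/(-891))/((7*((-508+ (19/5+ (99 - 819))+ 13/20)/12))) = 3602897561/2085883569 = 1.73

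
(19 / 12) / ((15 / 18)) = 19 / 10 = 1.90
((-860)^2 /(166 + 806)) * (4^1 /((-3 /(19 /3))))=-14052400 /2187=-6425.42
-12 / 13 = -0.92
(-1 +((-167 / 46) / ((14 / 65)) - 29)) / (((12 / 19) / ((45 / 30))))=-573325 / 5152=-111.28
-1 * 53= -53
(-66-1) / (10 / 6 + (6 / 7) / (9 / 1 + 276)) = -133665 / 3331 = -40.13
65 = 65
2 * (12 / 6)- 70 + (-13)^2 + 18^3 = 5935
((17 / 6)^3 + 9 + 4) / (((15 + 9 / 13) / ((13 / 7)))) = 186407 / 44064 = 4.23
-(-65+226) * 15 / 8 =-2415 / 8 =-301.88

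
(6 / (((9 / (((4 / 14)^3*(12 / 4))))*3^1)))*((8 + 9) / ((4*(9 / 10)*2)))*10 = 3400 / 9261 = 0.37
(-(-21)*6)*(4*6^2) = 18144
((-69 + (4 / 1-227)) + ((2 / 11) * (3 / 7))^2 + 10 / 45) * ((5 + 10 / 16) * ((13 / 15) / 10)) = -20239999 / 142296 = -142.24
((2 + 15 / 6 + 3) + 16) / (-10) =-47 / 20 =-2.35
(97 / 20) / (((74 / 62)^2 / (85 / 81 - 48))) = -354504251 / 2217780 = -159.85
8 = 8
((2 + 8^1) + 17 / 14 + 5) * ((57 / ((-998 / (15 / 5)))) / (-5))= 38817 / 69860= 0.56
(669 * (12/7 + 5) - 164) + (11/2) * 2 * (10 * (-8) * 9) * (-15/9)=122695/7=17527.86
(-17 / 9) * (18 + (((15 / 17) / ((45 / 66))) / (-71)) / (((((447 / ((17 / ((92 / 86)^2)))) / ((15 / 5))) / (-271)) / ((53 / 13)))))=-49490285165 / 1309532094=-37.79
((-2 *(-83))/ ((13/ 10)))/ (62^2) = 415/ 12493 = 0.03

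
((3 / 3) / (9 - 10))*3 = -3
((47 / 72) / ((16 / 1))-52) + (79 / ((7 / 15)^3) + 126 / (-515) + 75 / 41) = 6065224305059 / 8343296640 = 726.96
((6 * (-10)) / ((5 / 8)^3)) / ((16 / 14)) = -5376 / 25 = -215.04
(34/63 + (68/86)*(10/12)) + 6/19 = 77947/51471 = 1.51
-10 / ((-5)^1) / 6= 1 / 3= 0.33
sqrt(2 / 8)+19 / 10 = 2.40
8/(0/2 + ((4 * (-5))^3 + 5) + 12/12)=-4/3997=-0.00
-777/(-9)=259/3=86.33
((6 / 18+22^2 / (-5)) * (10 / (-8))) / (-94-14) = -1447 / 1296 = -1.12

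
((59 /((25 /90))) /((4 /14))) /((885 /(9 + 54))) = 1323 /25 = 52.92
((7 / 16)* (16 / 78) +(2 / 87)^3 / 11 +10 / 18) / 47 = 121530595 / 8851597326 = 0.01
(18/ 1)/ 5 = 18/ 5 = 3.60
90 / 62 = 45 / 31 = 1.45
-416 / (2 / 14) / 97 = -2912 / 97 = -30.02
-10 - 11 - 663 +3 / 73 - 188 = -63653 / 73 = -871.96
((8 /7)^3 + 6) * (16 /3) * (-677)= -27838240 /1029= -27053.68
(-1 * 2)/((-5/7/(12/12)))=14/5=2.80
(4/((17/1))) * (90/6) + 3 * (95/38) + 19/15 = 6271/510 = 12.30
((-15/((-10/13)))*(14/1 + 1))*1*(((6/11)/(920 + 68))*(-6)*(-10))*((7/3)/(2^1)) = 4725/418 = 11.30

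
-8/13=-0.62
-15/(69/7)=-35/23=-1.52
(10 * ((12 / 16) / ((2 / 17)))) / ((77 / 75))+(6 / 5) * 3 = 101169 / 1540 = 65.69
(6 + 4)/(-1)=-10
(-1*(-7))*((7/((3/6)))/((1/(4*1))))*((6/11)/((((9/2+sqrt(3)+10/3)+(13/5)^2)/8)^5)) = 6.04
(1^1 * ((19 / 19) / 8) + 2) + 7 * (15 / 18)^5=38399 / 7776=4.94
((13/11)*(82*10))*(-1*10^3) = -10660000/11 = -969090.91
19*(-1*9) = -171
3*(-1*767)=-2301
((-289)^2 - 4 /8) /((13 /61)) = 10189501 /26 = 391903.88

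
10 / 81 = 0.12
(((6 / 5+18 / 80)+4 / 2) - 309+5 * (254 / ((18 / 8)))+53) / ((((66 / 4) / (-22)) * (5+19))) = -112273 / 6480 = -17.33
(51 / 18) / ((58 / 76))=323 / 87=3.71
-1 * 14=-14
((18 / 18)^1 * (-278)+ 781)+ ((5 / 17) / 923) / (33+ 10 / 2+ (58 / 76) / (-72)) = 503.00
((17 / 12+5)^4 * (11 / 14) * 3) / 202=55240493 / 2792448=19.78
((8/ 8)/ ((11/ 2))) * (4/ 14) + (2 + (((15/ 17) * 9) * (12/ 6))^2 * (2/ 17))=12002854/ 378301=31.73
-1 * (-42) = 42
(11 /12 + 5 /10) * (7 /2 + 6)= 323 /24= 13.46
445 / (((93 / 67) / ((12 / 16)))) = 29815 / 124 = 240.44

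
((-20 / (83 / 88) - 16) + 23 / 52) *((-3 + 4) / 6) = -52889 / 8632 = -6.13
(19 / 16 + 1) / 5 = 7 / 16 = 0.44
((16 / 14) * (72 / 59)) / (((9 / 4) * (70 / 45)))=1152 / 2891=0.40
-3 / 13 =-0.23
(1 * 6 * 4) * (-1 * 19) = -456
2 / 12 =1 / 6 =0.17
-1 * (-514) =514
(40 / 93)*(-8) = -320 / 93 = -3.44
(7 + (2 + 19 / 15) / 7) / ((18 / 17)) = 952 / 135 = 7.05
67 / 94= 0.71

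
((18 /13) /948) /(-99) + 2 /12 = 5648 /33891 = 0.17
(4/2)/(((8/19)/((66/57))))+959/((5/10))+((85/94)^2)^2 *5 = 150438065581/78074896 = 1926.84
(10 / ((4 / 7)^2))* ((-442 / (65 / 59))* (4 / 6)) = -49147 / 6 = -8191.17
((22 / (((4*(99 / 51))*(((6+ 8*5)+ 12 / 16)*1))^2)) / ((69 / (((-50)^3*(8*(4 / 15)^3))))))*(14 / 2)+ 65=1443429005 / 22316877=64.68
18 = 18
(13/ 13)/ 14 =1/ 14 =0.07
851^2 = 724201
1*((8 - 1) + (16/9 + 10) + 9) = 250/9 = 27.78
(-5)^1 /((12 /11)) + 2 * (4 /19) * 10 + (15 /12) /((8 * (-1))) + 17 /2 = 14539 /1824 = 7.97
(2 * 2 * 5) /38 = 10 /19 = 0.53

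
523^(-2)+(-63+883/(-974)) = -17025811631/266417246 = -63.91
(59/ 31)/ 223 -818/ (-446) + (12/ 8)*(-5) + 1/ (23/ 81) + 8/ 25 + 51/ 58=-107935357/ 115274275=-0.94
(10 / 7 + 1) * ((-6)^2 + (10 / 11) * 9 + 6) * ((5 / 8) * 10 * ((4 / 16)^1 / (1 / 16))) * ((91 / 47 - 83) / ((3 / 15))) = -1234907.43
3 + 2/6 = 10/3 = 3.33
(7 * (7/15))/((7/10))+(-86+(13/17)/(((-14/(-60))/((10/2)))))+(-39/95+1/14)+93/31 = -4224851/67830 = -62.29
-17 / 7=-2.43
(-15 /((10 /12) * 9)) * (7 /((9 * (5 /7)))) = -98 /45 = -2.18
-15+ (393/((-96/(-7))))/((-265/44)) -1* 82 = -101.76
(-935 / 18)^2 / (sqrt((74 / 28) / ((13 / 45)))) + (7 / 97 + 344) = 33375 / 97 + 174845 * sqrt(33670) / 35964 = 1236.16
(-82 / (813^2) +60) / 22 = 2.73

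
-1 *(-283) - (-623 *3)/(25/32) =66883/25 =2675.32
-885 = -885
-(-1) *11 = 11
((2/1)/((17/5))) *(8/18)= 40/153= 0.26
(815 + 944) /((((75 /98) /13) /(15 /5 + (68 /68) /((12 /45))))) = 10084347 /50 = 201686.94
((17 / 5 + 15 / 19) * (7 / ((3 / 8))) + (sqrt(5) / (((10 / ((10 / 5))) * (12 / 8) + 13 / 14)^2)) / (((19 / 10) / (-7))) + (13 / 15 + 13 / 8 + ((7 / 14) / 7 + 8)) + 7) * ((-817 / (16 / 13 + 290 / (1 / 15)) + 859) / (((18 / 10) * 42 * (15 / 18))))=707149711031 / 541676016 - 3967331795 * sqrt(5) / 5611828011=1303.90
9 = 9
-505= -505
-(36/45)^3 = -0.51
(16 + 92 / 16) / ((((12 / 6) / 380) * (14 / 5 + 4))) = 41325 / 68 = 607.72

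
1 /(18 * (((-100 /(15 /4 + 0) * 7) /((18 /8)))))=-3 /4480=-0.00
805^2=648025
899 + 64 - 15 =948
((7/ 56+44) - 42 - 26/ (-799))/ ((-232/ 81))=-0.75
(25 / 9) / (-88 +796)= 25 / 6372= 0.00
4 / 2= 2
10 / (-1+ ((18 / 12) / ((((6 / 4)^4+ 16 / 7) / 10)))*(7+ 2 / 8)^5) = 526720 / 2153617973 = 0.00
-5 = -5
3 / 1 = 3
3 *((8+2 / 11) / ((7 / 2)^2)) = 1080 / 539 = 2.00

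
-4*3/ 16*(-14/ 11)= 21/ 22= 0.95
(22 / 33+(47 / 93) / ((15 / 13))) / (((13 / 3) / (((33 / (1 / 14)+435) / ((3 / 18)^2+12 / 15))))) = 1275948 / 4619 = 276.24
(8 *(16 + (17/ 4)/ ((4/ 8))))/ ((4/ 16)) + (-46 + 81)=819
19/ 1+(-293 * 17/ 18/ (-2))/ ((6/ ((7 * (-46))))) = -799889/ 108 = -7406.38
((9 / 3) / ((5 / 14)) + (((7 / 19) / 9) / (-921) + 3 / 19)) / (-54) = -3369461 / 21261285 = -0.16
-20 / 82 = -10 / 41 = -0.24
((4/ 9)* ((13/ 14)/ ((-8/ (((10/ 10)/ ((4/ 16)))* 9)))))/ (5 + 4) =-13/ 63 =-0.21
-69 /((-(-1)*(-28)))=69 /28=2.46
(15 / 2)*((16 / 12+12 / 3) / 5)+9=17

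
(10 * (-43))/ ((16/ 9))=-1935/ 8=-241.88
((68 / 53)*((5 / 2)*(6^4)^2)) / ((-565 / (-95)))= 5425159680 / 5989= 905854.01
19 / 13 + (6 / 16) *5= 347 / 104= 3.34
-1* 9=-9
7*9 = 63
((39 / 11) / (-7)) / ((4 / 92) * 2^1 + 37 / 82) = -73554 / 78155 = -0.94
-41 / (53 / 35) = -1435 / 53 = -27.08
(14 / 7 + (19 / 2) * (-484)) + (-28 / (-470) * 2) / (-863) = -932091808 / 202805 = -4596.00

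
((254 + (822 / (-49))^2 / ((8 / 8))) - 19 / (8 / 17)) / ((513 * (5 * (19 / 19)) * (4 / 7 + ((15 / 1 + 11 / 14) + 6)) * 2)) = 9508781 / 2203006680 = 0.00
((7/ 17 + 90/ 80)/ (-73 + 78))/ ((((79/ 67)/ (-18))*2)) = -126027/ 53720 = -2.35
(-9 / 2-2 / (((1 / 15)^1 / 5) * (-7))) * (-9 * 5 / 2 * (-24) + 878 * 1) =168033 / 7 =24004.71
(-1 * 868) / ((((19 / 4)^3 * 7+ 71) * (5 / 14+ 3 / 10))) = -1944320 / 1208811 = -1.61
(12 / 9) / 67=4 / 201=0.02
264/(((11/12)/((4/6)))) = 192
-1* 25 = -25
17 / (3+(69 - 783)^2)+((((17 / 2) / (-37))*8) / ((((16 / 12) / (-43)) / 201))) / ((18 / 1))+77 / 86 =537547386617 / 811090209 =662.75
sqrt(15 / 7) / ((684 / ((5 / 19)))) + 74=5*sqrt(105) / 90972 + 74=74.00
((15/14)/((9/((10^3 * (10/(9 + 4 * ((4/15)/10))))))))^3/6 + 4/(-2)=122069656796530754/327851734623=372331.89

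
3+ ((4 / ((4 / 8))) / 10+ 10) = 69 / 5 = 13.80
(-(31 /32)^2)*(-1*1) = 961 /1024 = 0.94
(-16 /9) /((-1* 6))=0.30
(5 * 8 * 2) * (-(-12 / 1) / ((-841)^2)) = 960 / 707281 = 0.00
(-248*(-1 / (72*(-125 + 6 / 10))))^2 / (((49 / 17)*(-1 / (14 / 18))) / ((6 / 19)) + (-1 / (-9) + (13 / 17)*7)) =-0.00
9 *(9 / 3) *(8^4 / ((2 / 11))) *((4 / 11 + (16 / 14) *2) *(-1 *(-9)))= 101523456 / 7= 14503350.86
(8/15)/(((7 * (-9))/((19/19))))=-8/945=-0.01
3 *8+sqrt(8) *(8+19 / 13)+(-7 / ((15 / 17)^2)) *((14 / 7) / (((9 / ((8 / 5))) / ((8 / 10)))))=1085528 / 50625+246 *sqrt(2) / 13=48.20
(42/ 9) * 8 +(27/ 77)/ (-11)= 37.30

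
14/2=7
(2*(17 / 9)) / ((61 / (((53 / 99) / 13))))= 1802 / 706563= 0.00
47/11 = 4.27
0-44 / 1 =-44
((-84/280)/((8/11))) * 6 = -99/40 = -2.48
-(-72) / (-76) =-18 / 19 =-0.95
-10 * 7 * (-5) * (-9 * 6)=-18900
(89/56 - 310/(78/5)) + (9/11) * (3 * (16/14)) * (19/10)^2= -4898347/600600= -8.16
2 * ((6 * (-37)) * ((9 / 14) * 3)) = -5994 / 7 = -856.29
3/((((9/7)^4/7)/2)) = 33614/2187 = 15.37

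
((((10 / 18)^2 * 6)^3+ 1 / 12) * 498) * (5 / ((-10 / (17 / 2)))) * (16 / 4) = -54470.17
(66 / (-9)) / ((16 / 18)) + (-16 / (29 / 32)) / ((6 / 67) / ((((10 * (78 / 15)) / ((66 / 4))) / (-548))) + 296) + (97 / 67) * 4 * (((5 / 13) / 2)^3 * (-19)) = -9.10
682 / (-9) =-682 / 9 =-75.78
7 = 7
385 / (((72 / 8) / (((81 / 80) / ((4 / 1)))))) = 693 / 64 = 10.83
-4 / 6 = -2 / 3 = -0.67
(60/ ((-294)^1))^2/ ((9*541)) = 100/ 11690469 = 0.00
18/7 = 2.57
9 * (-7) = -63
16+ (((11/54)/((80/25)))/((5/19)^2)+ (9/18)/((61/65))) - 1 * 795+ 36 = -195412729/263520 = -741.55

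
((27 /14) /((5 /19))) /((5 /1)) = 513 /350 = 1.47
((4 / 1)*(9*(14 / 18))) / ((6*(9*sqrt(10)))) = 7*sqrt(10) / 135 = 0.16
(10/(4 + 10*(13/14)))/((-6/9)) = -35/31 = -1.13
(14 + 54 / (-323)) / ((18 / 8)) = 17872 / 2907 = 6.15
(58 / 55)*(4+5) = 522 / 55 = 9.49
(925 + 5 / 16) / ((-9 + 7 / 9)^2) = 1199205 / 87616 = 13.69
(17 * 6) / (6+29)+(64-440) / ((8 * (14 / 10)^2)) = -5161 / 245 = -21.07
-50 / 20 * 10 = -25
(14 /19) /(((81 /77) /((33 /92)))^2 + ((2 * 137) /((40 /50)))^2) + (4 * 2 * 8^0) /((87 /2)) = 3529150848536 /19189102385793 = 0.18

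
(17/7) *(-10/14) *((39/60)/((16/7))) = -221/448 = -0.49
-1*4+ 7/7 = -3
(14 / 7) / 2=1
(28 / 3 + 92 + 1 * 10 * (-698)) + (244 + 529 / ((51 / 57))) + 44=-305971 / 51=-5999.43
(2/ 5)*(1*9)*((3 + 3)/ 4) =27/ 5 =5.40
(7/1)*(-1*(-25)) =175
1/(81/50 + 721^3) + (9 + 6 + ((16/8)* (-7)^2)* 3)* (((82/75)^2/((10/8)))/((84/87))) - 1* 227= 97219132609955653/1229830096096875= 79.05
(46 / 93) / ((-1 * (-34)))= 23 / 1581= 0.01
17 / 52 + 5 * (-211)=-54843 / 52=-1054.67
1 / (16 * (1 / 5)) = 5 / 16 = 0.31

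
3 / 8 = 0.38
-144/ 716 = -36/ 179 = -0.20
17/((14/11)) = 187/14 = 13.36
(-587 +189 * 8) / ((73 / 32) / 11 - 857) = -325600 / 301591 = -1.08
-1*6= -6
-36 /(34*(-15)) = 6 /85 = 0.07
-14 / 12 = -7 / 6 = -1.17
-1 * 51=-51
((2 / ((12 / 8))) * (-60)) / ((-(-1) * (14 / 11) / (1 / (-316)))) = 110 / 553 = 0.20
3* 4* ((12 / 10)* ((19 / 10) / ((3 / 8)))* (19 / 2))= 17328 / 25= 693.12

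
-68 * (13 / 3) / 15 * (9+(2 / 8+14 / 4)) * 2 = -500.93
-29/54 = -0.54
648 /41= 15.80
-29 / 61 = -0.48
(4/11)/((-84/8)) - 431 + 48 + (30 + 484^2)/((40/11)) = 295890743/4620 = 64045.62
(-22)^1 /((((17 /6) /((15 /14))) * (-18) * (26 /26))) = 55 /119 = 0.46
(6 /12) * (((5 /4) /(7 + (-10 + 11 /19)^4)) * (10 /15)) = 651605 /12330455136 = 0.00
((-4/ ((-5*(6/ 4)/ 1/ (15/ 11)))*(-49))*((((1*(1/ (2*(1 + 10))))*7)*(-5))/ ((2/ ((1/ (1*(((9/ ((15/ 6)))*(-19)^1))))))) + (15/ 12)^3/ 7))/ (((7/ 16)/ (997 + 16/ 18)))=-4399342850/ 186219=-23624.56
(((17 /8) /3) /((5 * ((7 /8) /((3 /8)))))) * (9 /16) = 153 /4480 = 0.03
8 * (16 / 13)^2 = 2048 / 169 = 12.12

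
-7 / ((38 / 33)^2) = -7623 / 1444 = -5.28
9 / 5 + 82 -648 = -2821 / 5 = -564.20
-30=-30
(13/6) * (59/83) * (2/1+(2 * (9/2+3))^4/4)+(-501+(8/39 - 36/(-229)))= 37548147589/1976728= 18995.10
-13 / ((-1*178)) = 0.07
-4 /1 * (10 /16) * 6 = -15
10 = 10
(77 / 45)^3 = 456533 / 91125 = 5.01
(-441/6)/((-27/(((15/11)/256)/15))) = 49/50688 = 0.00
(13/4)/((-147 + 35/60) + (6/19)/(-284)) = -52611/2370211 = -0.02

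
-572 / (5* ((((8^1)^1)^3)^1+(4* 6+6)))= -286 / 1355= -0.21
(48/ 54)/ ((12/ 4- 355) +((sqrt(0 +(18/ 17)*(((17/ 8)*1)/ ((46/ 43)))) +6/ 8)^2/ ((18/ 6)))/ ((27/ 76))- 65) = -252598880/ 117786815793- 27968*sqrt(1978)/ 117786815793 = -0.00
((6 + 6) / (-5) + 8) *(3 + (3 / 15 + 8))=1568 / 25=62.72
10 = 10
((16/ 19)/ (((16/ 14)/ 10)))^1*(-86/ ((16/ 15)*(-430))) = 1.38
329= 329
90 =90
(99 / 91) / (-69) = -33 / 2093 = -0.02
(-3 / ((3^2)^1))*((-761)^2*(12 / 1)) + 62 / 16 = -2316480.12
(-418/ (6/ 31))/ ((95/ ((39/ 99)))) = -403/ 45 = -8.96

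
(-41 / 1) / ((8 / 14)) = -287 / 4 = -71.75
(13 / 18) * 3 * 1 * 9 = 39 / 2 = 19.50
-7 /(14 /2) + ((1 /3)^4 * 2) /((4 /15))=-49 /54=-0.91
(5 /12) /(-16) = -5 /192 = -0.03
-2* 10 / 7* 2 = -40 / 7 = -5.71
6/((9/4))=8/3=2.67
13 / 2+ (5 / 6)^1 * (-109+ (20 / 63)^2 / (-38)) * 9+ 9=-802.02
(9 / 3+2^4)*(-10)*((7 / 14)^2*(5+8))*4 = -2470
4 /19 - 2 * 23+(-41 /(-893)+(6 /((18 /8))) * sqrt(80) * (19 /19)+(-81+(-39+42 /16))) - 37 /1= -176.27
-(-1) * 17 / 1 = 17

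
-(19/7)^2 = -361/49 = -7.37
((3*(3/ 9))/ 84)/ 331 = 1/ 27804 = 0.00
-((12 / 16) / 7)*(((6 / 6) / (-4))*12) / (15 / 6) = 9 / 70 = 0.13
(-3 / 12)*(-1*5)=5 / 4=1.25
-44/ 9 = -4.89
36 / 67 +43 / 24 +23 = 40729 / 1608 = 25.33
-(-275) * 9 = 2475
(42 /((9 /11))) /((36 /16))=616 /27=22.81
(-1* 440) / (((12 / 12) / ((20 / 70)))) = -880 / 7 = -125.71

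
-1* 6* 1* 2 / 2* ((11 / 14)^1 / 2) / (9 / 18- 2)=11 / 7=1.57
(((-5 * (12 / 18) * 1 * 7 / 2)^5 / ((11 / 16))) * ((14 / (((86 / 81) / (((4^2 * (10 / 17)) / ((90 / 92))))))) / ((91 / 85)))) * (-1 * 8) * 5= 247399040000000 / 166023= 1490149196.20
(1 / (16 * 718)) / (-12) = -0.00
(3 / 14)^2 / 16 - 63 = -197559 / 3136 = -63.00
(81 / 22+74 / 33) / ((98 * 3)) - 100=-1940009 / 19404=-99.98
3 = 3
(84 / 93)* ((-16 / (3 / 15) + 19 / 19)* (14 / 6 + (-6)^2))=-254380 / 93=-2735.27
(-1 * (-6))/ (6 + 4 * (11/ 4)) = 6/ 17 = 0.35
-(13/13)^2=-1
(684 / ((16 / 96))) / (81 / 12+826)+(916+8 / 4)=922.93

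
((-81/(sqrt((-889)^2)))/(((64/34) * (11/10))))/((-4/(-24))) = -20655/78232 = -0.26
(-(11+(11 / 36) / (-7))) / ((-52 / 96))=5522 / 273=20.23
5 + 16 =21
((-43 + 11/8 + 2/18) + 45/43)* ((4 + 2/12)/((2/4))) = -3132175/9288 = -337.23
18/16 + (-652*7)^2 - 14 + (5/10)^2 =166640667/8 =20830083.38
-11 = -11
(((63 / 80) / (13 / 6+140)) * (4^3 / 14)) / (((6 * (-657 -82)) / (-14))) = 252 / 3151835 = 0.00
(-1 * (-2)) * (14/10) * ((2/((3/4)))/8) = 14/15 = 0.93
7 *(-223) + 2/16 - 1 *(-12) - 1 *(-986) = -4503/8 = -562.88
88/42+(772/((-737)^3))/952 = 85553152387/40832186406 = 2.10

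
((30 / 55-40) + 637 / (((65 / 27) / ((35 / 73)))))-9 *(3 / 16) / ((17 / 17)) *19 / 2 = 1834109 / 25696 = 71.38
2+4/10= 12/5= 2.40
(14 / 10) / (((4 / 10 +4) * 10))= 7 / 220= 0.03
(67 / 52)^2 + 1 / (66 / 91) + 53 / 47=17474239 / 4193904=4.17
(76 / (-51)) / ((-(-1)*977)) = -76 / 49827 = -0.00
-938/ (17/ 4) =-3752/ 17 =-220.71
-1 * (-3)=3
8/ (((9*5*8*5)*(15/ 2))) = 2/ 3375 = 0.00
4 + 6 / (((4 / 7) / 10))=109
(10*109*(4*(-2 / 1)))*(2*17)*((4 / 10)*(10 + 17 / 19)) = -24548544 / 19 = -1292028.63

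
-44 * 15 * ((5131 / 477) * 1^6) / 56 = -40315 / 318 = -126.78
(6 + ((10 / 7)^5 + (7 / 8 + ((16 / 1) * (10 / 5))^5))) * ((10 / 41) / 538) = 22557982166885 / 1482915224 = 15211.92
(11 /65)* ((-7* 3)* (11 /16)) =-2541 /1040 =-2.44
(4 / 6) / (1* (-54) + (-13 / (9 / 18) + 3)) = -2 / 231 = -0.01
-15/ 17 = -0.88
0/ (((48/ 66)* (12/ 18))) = 0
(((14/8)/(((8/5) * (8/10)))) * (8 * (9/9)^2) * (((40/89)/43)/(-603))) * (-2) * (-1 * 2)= -1750/2307681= -0.00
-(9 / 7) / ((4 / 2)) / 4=-9 / 56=-0.16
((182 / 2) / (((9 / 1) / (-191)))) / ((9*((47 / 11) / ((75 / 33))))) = -434525 / 3807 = -114.14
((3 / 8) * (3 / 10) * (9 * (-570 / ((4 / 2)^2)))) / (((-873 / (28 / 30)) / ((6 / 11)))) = 3591 / 42680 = 0.08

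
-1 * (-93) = 93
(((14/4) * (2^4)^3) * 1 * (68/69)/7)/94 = 21.47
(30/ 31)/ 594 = 5/ 3069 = 0.00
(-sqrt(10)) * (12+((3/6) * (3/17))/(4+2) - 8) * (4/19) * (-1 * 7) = 18.71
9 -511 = -502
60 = 60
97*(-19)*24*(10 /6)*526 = -38776720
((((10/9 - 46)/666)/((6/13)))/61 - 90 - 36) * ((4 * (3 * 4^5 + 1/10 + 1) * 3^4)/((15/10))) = -8494803030436/101565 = -83639078.72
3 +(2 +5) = 10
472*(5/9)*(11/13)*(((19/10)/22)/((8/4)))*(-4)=-4484/117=-38.32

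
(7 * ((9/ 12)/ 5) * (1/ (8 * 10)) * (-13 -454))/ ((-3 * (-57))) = -3269/ 91200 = -0.04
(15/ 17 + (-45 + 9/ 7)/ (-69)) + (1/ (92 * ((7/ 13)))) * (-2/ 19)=157441/ 104006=1.51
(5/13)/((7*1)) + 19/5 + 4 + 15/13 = 4099/455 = 9.01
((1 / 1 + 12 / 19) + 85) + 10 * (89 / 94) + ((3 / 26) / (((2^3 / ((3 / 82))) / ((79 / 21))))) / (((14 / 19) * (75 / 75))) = 96.10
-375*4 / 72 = -125 / 6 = -20.83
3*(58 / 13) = 174 / 13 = 13.38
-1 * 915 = -915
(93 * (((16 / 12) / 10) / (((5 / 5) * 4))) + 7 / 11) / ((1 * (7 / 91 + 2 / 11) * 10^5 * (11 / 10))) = 5343 / 40700000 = 0.00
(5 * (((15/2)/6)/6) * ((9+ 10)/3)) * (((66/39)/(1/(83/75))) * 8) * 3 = 296.53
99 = 99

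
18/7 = 2.57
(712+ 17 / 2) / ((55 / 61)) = 7991 / 10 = 799.10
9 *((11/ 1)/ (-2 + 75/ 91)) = -9009/ 107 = -84.20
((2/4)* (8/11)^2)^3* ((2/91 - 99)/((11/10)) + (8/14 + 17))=-2375057408/1773332561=-1.34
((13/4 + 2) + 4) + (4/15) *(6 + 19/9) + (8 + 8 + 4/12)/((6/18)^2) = 85543/540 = 158.41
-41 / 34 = -1.21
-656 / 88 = -82 / 11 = -7.45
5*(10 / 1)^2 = 500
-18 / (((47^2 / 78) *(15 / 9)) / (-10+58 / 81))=832 / 235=3.54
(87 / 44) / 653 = 87 / 28732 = 0.00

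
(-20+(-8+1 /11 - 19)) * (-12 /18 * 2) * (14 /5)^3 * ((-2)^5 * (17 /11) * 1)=-1027002368 /15125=-67900.98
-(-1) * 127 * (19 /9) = 2413 /9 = 268.11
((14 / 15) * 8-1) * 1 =97 / 15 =6.47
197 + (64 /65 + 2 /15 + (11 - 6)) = 39608 /195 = 203.12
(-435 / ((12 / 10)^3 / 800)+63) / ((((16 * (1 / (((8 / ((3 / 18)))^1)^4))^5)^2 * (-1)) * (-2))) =-6986813637986028619675671772148368520661493741082189881438576287154176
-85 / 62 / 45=-17 / 558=-0.03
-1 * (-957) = 957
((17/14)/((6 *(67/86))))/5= 731/14070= 0.05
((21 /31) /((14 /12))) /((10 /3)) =27 /155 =0.17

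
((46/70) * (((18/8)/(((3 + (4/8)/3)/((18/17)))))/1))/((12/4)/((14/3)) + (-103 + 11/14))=-621/127585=-0.00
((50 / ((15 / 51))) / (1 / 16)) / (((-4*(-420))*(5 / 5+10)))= 34 / 231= 0.15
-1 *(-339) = 339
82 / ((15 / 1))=82 / 15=5.47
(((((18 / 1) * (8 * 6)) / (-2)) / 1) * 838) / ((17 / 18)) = -6516288 / 17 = -383311.06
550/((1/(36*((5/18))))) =5500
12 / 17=0.71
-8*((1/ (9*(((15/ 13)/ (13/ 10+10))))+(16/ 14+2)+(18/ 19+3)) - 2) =-4437308/ 89775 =-49.43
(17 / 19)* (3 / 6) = 17 / 38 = 0.45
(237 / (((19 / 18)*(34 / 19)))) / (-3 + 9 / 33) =-7821 / 170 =-46.01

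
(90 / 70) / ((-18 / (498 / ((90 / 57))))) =-1577 / 70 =-22.53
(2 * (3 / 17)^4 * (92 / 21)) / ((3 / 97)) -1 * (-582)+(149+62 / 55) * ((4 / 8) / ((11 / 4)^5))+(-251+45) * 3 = -35.25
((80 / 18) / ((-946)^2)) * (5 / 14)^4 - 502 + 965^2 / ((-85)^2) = -4170446127374227 / 11177502629832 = -373.11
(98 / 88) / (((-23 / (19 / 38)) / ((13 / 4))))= -637 / 8096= -0.08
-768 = -768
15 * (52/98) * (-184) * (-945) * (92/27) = 33009600/7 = 4715657.14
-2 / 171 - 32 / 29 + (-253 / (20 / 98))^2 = 762126382031 / 495900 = 1536854.97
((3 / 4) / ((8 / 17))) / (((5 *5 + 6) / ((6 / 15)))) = 0.02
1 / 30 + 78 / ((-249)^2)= 2383 / 68890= 0.03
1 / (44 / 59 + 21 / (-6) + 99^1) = 118 / 11357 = 0.01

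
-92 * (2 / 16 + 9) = -839.50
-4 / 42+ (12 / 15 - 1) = -31 / 105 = -0.30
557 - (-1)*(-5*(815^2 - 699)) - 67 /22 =-72975673 /22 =-3317076.05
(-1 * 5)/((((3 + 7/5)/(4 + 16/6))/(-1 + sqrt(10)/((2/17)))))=250/33- 2125 * sqrt(10)/33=-196.06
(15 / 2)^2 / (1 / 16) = 900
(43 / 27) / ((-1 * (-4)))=43 / 108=0.40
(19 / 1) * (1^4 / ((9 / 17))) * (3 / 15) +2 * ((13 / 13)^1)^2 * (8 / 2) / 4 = 413 / 45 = 9.18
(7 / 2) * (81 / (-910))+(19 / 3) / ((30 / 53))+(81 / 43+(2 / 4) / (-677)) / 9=755214313 / 68119740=11.09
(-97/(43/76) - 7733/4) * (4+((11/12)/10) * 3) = -61903197/6880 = -8997.56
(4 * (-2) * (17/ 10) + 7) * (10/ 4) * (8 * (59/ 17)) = -7788/ 17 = -458.12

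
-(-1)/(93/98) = 98/93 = 1.05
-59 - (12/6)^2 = -63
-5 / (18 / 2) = -5 / 9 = -0.56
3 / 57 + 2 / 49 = 87 / 931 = 0.09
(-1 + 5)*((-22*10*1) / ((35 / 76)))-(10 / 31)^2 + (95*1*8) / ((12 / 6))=-10298776 / 6727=-1530.96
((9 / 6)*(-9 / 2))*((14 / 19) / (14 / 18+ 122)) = -1701 / 41990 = -0.04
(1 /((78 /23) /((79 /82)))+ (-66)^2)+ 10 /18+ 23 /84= 292615025 /67158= 4357.11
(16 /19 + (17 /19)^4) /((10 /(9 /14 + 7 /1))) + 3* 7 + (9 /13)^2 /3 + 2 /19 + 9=19362767611 /616678972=31.40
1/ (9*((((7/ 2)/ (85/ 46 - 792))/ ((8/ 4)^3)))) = -290776/ 1449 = -200.67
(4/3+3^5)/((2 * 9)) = 733/54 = 13.57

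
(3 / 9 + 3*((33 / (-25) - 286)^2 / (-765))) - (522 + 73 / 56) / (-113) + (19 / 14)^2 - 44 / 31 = -23223593995813 / 72949975000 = -318.35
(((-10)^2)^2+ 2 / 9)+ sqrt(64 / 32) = sqrt(2)+ 90002 / 9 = 10001.64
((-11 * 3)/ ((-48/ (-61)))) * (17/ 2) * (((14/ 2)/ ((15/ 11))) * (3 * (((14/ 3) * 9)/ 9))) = -6148373/ 240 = -25618.22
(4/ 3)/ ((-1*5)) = -4/ 15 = -0.27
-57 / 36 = -19 / 12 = -1.58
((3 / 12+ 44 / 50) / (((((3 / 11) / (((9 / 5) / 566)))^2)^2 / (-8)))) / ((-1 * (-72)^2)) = 1654433 / 51313983368000000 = 0.00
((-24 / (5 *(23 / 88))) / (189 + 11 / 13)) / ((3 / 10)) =-4576 / 14191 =-0.32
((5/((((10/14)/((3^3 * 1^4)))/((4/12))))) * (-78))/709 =-4914/709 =-6.93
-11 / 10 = -1.10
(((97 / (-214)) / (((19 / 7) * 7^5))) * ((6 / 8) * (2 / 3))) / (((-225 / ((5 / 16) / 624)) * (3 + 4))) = 97 / 61405130142720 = 0.00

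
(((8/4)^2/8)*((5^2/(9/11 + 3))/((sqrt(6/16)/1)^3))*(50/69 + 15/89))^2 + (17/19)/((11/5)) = 15254673106700695/93848391717003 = 162.55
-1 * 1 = -1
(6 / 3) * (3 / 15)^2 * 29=58 / 25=2.32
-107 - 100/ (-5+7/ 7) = -82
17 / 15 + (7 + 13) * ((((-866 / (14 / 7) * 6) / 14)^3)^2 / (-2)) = -720686132637799330117 / 1764735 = -408382070190594.81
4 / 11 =0.36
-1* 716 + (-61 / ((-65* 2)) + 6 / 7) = -650353 / 910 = -714.67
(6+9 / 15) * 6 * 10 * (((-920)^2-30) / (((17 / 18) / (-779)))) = -4699648855440 / 17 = -276449932672.94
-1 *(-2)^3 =8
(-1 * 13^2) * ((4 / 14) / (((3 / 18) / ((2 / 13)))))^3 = -13824 / 4459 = -3.10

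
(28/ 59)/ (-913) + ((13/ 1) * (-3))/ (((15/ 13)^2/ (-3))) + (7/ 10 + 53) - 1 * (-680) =2212801093/ 2693350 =821.58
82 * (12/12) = 82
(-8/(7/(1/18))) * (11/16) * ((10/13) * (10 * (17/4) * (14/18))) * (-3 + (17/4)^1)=-23375/16848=-1.39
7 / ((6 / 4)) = 14 / 3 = 4.67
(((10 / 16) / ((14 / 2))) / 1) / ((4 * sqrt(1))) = 5 / 224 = 0.02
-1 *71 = -71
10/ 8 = 5/ 4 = 1.25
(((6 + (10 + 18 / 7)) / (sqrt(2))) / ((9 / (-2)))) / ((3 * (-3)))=130 * sqrt(2) / 567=0.32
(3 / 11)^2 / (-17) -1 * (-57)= 117240 / 2057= 57.00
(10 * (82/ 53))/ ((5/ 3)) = 492/ 53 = 9.28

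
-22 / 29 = -0.76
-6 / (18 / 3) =-1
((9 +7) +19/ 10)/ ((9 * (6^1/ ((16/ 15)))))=716/ 2025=0.35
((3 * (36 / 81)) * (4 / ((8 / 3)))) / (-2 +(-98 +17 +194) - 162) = -0.04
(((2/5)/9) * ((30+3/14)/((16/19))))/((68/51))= 2679/2240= 1.20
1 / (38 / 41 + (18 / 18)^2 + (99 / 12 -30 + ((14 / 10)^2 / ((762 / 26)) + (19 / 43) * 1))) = -67170300 / 1297356301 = -0.05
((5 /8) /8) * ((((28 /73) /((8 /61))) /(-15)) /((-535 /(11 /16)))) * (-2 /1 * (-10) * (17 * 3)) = 79849 /3999232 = 0.02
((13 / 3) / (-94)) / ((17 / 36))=-78 / 799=-0.10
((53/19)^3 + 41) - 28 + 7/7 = 244903/6859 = 35.71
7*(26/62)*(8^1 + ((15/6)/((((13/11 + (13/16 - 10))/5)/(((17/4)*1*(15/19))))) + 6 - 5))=11.04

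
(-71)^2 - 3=5038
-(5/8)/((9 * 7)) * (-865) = 4325/504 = 8.58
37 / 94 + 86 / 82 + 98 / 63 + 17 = 693649 / 34686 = 20.00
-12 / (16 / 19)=-57 / 4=-14.25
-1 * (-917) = 917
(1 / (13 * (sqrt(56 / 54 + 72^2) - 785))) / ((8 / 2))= -21195 / 857900108 - 3 * sqrt(104997) / 428950054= -0.00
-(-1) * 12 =12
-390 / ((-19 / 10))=3900 / 19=205.26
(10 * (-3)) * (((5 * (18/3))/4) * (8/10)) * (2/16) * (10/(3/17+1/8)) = -30600/41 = -746.34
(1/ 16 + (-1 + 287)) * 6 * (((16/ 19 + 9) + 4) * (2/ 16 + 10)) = 292511493/ 1216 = 240552.21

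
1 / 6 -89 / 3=-59 / 2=-29.50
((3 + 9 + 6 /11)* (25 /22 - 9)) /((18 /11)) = -3979 /66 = -60.29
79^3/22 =493039/22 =22410.86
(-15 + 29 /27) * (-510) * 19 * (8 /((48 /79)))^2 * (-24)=-561449605.93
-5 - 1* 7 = -12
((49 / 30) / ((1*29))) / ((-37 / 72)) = -588 / 5365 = -0.11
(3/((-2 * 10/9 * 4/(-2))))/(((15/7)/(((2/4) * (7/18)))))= 49/800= 0.06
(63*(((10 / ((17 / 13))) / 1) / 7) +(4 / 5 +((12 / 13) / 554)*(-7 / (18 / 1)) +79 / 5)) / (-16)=-19609997 / 3673020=-5.34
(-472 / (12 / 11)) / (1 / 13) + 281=-16031 / 3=-5343.67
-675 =-675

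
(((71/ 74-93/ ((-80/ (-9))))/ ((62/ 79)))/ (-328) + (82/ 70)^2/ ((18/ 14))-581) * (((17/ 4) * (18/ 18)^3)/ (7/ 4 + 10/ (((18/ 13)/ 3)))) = -186924689951771/ 1776040492800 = -105.25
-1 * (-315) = 315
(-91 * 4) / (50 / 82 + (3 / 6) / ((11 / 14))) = -82082 / 281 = -292.11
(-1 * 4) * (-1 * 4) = 16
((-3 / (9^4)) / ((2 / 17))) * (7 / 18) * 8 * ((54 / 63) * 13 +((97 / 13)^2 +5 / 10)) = -100283 / 123201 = -0.81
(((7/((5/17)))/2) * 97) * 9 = 103887/10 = 10388.70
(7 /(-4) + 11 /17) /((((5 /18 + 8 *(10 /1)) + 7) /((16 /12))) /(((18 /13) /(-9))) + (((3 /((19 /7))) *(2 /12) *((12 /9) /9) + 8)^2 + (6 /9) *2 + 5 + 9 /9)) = 78950700 /25319146333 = 0.00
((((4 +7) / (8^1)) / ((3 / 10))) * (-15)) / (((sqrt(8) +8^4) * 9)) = -35200 / 18874359 +275 * sqrt(2) / 301989744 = -0.00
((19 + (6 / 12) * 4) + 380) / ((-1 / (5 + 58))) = -25263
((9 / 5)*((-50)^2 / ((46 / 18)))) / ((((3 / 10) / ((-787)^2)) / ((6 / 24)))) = 20903703750 / 23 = 908856684.78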